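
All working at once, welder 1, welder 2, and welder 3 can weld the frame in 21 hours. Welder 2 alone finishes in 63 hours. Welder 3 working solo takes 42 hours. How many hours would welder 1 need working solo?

Combined rate is 1/21 per hour.
Known contribution: 1/63 + 1/42 = (2 + 3)/126 = 5/126 per hour.
So welder 1's rate is 1/21 − 5/126 = 1/126, meaning 126 hours alone.

126 hours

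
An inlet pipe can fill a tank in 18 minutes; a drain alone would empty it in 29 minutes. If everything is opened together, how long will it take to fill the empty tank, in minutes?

Net rate = 1/18 − 1/29 = (29 − 18)/522 = 11/522 per minute.
Filling time = 1 ÷ (11/522) = 522/11 minutes.

522/11 minutes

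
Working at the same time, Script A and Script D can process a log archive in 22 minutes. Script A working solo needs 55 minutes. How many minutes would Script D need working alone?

Combined rate is 1/22 per minute.
Known contribution: 1/55 per minute.
So Script D's rate is 1/22 − 1/55 = 3/110, meaning 110/3 minutes alone.

110/3 minutes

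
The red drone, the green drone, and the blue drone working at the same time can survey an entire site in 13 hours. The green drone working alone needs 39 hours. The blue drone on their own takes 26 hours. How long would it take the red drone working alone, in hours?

78 hours

Combined rate is 1/13 per hour.
Known contribution: 1/39 + 1/26 = (2 + 3)/78 = 5/78 per hour.
So the red drone's rate is 1/13 − 5/78 = 1/78, meaning 78 hours alone.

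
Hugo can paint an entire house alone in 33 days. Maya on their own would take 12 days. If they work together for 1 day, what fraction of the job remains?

Combined rate: 1/33 + 1/12 = (4 + 11)/132 = 15/132 = 5/44 per day.
In 1 day they complete 1·5/44 = 5/44 of the job.
So 39/44 remains.

39/44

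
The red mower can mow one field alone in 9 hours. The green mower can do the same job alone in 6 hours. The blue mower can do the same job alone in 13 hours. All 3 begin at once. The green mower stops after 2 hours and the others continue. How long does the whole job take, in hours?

39/11 hours

In the first 2 hours the combined rate is 83/234, so 83/117 of the job is done, leaving 34/117.
After the green mower leaves the rate is 22/117 per hour; the remaining 34/117 takes 17/11 hours.
Total = 2 + 17/11 = 39/11 hours.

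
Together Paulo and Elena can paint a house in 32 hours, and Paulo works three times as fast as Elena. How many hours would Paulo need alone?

Let Elena's rate be r; then Paulo's rate is 3r, so together (3 + 1)r = 4r = 1/32.
Thus r = 1/128 per hour.
Elena alone: 128 hours; Paulo alone: 128/3 hours.

128/3 hours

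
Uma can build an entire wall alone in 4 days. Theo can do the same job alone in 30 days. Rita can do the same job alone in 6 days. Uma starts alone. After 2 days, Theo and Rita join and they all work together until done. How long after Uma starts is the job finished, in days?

In the first 2 days Uma alone does 2/4 = 1/2 of the job, leaving 1/2.
Once everyone is working, combined rate: 1/4 + 1/30 + 1/6 = (15 + 2 + 10)/60 = 27/60 = 9/20 per day.
Remaining 1/2 at 9/20 per day takes 10/9 days.
Total from the start = 2 + 10/9 = 28/9 days.

28/9 days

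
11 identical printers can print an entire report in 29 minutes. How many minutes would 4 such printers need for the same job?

319/4 minutes

Total work is 11·29 = 319 printer-minutes.
With 4 printers: 319/4 minutes.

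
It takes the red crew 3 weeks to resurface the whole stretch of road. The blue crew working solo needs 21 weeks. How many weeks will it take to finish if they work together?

21/8 weeks

Combined rate: 1/3 + 1/21 = (7 + 1)/21 = 8/21 per week.
Time = 1 ÷ (8/21) = 21/8 weeks.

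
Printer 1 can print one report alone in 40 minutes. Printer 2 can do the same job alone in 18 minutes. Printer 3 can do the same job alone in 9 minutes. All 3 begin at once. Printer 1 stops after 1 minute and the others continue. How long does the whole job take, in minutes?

In the first 1 minute the combined rate is 23/120, so 23/120 of the job is done, leaving 97/120.
After printer 1 leaves the rate is 1/6 per minute; the remaining 97/120 takes 97/20 minutes.
Total = 1 + 97/20 = 117/20 minutes.

117/20 minutes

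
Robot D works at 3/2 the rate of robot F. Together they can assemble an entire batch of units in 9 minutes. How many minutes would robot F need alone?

45/2 minutes

Let robot F's rate be r; then robot D's rate is (3/2)r, so together (3/2 + 1)r = (5/2)r = 1/9.
Thus r = 2/45 per minute.
Robot F alone: 45/2 minutes; robot D alone: 15 minutes.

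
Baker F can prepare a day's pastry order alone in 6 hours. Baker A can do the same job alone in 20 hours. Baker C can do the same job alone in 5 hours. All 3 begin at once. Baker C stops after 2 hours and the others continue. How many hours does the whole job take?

36/13 hours

In the first 2 hours the combined rate is 5/12, so 5/6 of the job is done, leaving 1/6.
After baker C leaves the rate is 13/60 per hour; the remaining 1/6 takes 10/13 hours.
Total = 2 + 10/13 = 36/13 hours.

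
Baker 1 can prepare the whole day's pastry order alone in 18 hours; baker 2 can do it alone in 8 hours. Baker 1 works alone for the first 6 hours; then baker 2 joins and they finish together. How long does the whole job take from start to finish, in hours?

126/13 hours

In 6 hours baker 1 does 6/18 = 1/3 of the job, leaving 2/3.
Baker 1 and baker 2 together work at 13/72 per hour, so finishing takes 2/3 ÷ 13/72 = 48/13 hours.
Total time = 6 + 48/13 = 126/13 hours.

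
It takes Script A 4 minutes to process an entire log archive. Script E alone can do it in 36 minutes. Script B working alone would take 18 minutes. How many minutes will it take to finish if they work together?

3 minutes

Combined rate: 1/4 + 1/36 + 1/18 = (9 + 1 + 2)/36 = 12/36 = 1/3 per minute.
Time = 1 ÷ (1/3) = 3 minutes.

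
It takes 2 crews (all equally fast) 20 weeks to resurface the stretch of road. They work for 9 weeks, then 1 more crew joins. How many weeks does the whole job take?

One crew does 1/40 of the job per week.
After 9 weeks with 2 crews, 9/20 is done (11/20 left).
With 3 crews the rate is 3/40, so the rest takes 11/20 ÷ 3/40 = 22/3 weeks.
Total = 9 + 22/3 = 49/3 weeks.

49/3 weeks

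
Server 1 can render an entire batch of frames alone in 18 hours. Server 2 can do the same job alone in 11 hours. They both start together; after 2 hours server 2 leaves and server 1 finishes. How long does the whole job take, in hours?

In the first 2 hours the combined rate is 29/198, so 29/99 of the job is done, leaving 70/99.
After server 2 leaves the rate is 1/18 per hour; the remaining 70/99 takes 140/11 hours.
Total = 2 + 140/11 = 162/11 hours.

162/11 hours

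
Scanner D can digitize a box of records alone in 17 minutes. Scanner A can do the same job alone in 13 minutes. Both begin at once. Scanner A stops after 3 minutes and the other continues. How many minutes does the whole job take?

170/13 minutes

In the first 3 minutes the combined rate is 30/221, so 90/221 of the job is done, leaving 131/221.
After scanner A leaves the rate is 1/17 per minute; the remaining 131/221 takes 131/13 minutes.
Total = 3 + 131/13 = 170/13 minutes.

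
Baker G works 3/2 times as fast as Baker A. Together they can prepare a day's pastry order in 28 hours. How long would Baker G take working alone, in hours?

140/3 hours

Let Baker A's rate be r; then Baker G's rate is (3/2)r, so together (3/2 + 1)r = (5/2)r = 1/28.
Thus r = 1/70 per hour.
Baker A alone: 70 hours; Baker G alone: 140/3 hours.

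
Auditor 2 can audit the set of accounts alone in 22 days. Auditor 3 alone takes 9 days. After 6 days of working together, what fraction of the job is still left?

Combined rate: 1/22 + 1/9 = (9 + 22)/198 = 31/198 per day.
In 6 days they complete 6·31/198 = 31/33 of the job.
So 2/33 remains.

2/33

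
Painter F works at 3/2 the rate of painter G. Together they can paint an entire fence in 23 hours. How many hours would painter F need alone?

115/3 hours

Let painter G's rate be r; then painter F's rate is (3/2)r, so together (3/2 + 1)r = (5/2)r = 1/23.
Thus r = 2/115 per hour.
Painter G alone: 115/2 hours; painter F alone: 115/3 hours.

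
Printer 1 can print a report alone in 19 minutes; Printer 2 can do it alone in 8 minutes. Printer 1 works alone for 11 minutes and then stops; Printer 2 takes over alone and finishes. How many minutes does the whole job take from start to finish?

273/19 minutes

In 11 minutes Printer 1 does 11/19 of the job, leaving 8/19.
Printer 2 works at 1/8 per minute, so finishing takes 8/19 ÷ 1/8 = 64/19 minutes.
Total time = 11 + 64/19 = 273/19 minutes.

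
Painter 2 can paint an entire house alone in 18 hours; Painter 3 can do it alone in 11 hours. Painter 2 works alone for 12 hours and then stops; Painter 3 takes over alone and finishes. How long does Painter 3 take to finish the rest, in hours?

In 12 hours Painter 2 does 12/18 = 2/3 of the job, leaving 1/3.
Painter 3 works at 1/11 per hour, so finishing takes 1/3 ÷ 1/11 = 11/3 hours.

11/3 hours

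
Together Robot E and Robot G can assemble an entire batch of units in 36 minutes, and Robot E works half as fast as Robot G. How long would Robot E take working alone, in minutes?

108 minutes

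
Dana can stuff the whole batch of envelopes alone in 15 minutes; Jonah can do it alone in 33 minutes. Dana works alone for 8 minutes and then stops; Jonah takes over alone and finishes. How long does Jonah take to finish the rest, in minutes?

In 8 minutes Dana does 8/15 of the job, leaving 7/15.
Jonah works at 1/33 per minute, so finishing takes 7/15 ÷ 1/33 = 77/5 minutes.

77/5 minutes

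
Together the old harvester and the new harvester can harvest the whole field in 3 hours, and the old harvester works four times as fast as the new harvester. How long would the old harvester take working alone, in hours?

Let the new harvester's rate be r; then the old harvester's rate is 4r, so together (4 + 1)r = 5r = 1/3.
Thus r = 1/15 per hour.
The new harvester alone: 15 hours; the old harvester alone: 15/4 hours.

15/4 hours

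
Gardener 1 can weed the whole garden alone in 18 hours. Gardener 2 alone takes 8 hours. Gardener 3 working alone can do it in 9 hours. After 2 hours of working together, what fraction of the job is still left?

5/12

Combined rate: 1/18 + 1/8 + 1/9 = (4 + 9 + 8)/72 = 21/72 = 7/24 per hour.
In 2 hours they complete 2·7/24 = 7/12 of the job.
So 5/12 remains.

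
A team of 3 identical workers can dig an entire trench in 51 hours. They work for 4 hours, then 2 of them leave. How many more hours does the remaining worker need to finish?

One worker does 1/153 of the job per hour.
After 4 hours with 3 workers, 4/51 is done (47/51 left).
With 1 worker the rate is 1/153, so the rest takes 47/51 ÷ 1/153 = 141 hours.

141 hours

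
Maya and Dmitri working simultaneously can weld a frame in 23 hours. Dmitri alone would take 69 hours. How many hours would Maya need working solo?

69/2 hours

Combined rate is 1/23 per hour.
Known contribution: 1/69 per hour.
So Maya's rate is 1/23 − 1/69 = 2/69, meaning 69/2 hours alone.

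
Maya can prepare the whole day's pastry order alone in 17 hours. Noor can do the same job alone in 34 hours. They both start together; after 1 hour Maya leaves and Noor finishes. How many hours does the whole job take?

32 hours

In the first 1 hour the combined rate is 3/34, so 3/34 of the job is done, leaving 31/34.
After Maya leaves the rate is 1/34 per hour; the remaining 31/34 takes 31 hours.
Total = 1 + 31 = 32 hours.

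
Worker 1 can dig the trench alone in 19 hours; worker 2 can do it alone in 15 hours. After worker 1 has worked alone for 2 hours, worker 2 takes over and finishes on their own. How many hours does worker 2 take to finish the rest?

255/19 hours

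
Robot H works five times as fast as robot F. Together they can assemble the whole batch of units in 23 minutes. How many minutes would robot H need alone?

138/5 minutes

Let robot F's rate be r; then robot H's rate is 5r, so together (5 + 1)r = 6r = 1/23.
Thus r = 1/138 per minute.
Robot F alone: 138 minutes; robot H alone: 138/5 minutes.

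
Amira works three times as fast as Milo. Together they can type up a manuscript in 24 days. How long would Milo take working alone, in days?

96 days

Let Milo's rate be r; then Amira's rate is 3r, so together (3 + 1)r = 4r = 1/24.
Thus r = 1/96 per day.
Milo alone: 96 days; Amira alone: 32 days.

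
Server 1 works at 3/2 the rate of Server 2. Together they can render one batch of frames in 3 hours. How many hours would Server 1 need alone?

Let Server 2's rate be r; then Server 1's rate is (3/2)r, so together (3/2 + 1)r = (5/2)r = 1/3.
Thus r = 2/15 per hour.
Server 2 alone: 15/2 hours; Server 1 alone: 5 hours.

5 hours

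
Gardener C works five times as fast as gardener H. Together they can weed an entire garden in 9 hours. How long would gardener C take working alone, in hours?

54/5 hours

Let gardener H's rate be r; then gardener C's rate is 5r, so together (5 + 1)r = 6r = 1/9.
Thus r = 1/54 per hour.
Gardener H alone: 54 hours; gardener C alone: 54/5 hours.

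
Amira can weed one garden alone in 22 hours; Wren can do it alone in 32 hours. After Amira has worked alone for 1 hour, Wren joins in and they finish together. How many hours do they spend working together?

112/9 hours

In 1 hour Amira does 1/22 of the job, leaving 21/22.
Amira and Wren together work at 27/352 per hour, so finishing takes 21/22 ÷ 27/352 = 112/9 hours.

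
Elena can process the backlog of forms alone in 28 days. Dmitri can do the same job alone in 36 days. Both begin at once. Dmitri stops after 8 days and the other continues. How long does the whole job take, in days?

196/9 days

In the first 8 days the combined rate is 4/63, so 32/63 of the job is done, leaving 31/63.
After Dmitri leaves the rate is 1/28 per day; the remaining 31/63 takes 124/9 days.
Total = 8 + 124/9 = 196/9 days.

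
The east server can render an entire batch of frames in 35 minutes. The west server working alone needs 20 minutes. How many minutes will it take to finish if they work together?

Combined rate: 1/35 + 1/20 = (4 + 7)/140 = 11/140 per minute.
Time = 1 ÷ (11/140) = 140/11 minutes.

140/11 minutes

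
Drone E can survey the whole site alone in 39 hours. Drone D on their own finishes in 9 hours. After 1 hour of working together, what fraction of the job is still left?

Combined rate: 1/39 + 1/9 = (3 + 13)/117 = 16/117 per hour.
In 1 hour they complete 1·16/117 = 16/117 of the job.
So 101/117 remains.

101/117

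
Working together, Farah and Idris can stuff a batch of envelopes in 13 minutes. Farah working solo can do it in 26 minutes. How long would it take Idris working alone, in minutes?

Combined rate is 1/13 per minute.
Known contribution: 1/26 per minute.
So Idris's rate is 1/13 − 1/26 = 1/26, meaning 26 minutes alone.

26 minutes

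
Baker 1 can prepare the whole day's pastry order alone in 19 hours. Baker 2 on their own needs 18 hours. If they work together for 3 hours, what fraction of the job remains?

Combined rate: 1/19 + 1/18 = (18 + 19)/342 = 37/342 per hour.
In 3 hours they complete 3·37/342 = 37/114 of the job.
So 77/114 remains.

77/114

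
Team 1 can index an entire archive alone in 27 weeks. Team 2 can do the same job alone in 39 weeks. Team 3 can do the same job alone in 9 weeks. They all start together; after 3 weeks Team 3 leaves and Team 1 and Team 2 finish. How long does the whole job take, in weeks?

117/11 weeks

In the first 3 weeks the combined rate is 61/351, so 61/117 of the job is done, leaving 56/117.
After Team 3 leaves the rate is 22/351 per week; the remaining 56/117 takes 84/11 weeks.
Total = 3 + 84/11 = 117/11 weeks.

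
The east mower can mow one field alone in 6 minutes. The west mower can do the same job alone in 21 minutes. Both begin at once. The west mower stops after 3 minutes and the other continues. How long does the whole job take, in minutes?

36/7 minutes

In the first 3 minutes the combined rate is 3/14, so 9/14 of the job is done, leaving 5/14.
After the west mower leaves the rate is 1/6 per minute; the remaining 5/14 takes 15/7 minutes.
Total = 3 + 15/7 = 36/7 minutes.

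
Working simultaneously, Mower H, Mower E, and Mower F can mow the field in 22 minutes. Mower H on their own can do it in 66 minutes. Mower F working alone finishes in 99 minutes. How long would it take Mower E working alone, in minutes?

99/2 minutes

Combined rate is 1/22 per minute.
Known contribution: 1/66 + 1/99 = (3 + 2)/198 = 5/198 per minute.
So Mower E's rate is 1/22 − 5/198 = 2/99, meaning 99/2 minutes alone.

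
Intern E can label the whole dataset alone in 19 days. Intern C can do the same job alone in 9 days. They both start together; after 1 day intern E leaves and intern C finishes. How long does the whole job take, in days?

162/19 days

In the first 1 day the combined rate is 28/171, so 28/171 of the job is done, leaving 143/171.
After intern E leaves the rate is 1/9 per day; the remaining 143/171 takes 143/19 days.
Total = 1 + 143/19 = 162/19 days.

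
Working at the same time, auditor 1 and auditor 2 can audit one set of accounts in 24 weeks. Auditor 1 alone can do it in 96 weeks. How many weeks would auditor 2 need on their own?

Combined rate is 1/24 per week.
Known contribution: 1/96 per week.
So auditor 2's rate is 1/24 − 1/96 = 1/32, meaning 32 weeks alone.

32 weeks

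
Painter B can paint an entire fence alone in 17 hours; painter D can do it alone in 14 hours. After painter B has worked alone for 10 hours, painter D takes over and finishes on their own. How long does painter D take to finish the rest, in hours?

98/17 hours

In 10 hours painter B does 10/17 of the job, leaving 7/17.
Painter D works at 1/14 per hour, so finishing takes 7/17 ÷ 1/14 = 98/17 hours.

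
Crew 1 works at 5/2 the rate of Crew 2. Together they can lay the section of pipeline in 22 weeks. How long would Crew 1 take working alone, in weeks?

Let Crew 2's rate be r; then Crew 1's rate is (5/2)r, so together (5/2 + 1)r = (7/2)r = 1/22.
Thus r = 1/77 per week.
Crew 2 alone: 77 weeks; Crew 1 alone: 154/5 weeks.

154/5 weeks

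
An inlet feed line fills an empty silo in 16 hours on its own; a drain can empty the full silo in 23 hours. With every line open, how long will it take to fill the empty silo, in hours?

Net rate = 1/16 − 1/23 = (23 − 16)/368 = 7/368 per hour.
Filling time = 1 ÷ (7/368) = 368/7 hours.

368/7 hours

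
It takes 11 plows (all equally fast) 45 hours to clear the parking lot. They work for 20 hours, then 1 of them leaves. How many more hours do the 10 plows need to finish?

55/2 hours

One plow does 1/495 of the job per hour.
After 20 hours with 11 plows, 4/9 is done (5/9 left).
With 10 plows the rate is 10/495 = 2/99, so the rest takes 5/9 ÷ 2/99 = 55/2 hours.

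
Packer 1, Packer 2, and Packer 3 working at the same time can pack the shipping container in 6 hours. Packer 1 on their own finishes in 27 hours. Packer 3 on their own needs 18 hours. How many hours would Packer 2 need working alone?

Combined rate is 1/6 per hour.
Known contribution: 1/27 + 1/18 = (2 + 3)/54 = 5/54 per hour.
So Packer 2's rate is 1/6 − 5/54 = 2/27, meaning 27/2 hours alone.

27/2 hours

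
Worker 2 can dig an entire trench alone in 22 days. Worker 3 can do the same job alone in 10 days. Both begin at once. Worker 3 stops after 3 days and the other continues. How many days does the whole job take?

77/5 days

In the first 3 days the combined rate is 8/55, so 24/55 of the job is done, leaving 31/55.
After worker 3 leaves the rate is 1/22 per day; the remaining 31/55 takes 62/5 days.
Total = 3 + 62/5 = 77/5 days.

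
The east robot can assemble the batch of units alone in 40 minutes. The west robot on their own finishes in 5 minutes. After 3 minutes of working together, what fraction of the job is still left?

Combined rate: 1/40 + 1/5 = (1 + 8)/40 = 9/40 per minute.
In 3 minutes they complete 3·9/40 = 27/40 of the job.
So 13/40 remains.

13/40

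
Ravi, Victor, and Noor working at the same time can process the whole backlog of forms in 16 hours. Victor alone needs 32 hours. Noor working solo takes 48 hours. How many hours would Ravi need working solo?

Combined rate is 1/16 per hour.
Known contribution: 1/32 + 1/48 = (3 + 2)/96 = 5/96 per hour.
So Ravi's rate is 1/16 − 5/96 = 1/96, meaning 96 hours alone.

96 hours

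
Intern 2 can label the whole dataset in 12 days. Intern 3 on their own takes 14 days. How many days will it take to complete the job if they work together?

84/13 days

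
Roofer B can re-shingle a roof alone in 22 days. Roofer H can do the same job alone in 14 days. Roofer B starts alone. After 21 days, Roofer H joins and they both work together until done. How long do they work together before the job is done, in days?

In the first 21 days Roofer B alone does 21/22 of the job, leaving 1/22.
Once everyone is working, combined rate: 1/22 + 1/14 = (7 + 11)/154 = 18/154 = 9/77 per day.
Remaining 1/22 at 9/77 per day takes 7/18 days.

7/18 days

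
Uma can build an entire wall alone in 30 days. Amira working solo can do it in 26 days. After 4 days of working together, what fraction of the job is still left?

Combined rate: 1/30 + 1/26 = (13 + 15)/390 = 28/390 = 14/195 per day.
In 4 days they complete 4·14/195 = 56/195 of the job.
So 139/195 remains.

139/195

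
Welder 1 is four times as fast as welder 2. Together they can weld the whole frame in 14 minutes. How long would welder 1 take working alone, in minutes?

Let welder 2's rate be r; then welder 1's rate is 4r, so together (4 + 1)r = 5r = 1/14.
Thus r = 1/70 per minute.
Welder 2 alone: 70 minutes; welder 1 alone: 35/2 minutes.

35/2 minutes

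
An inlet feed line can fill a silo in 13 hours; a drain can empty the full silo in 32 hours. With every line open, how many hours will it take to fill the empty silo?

416/19 hours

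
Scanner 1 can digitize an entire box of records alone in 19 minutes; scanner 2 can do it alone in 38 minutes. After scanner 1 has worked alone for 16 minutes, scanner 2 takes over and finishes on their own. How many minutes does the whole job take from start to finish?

22 minutes

In 16 minutes scanner 1 does 16/19 of the job, leaving 3/19.
Scanner 2 works at 1/38 per minute, so finishing takes 3/19 ÷ 1/38 = 6 minutes.
Total time = 16 + 6 = 22 minutes.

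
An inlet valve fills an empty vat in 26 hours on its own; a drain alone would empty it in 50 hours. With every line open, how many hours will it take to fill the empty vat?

Net rate = 1/26 − 1/50 = (25 − 13)/650 = 12/650 = 6/325 per hour.
Filling time = 1 ÷ (6/325) = 325/6 hours.

325/6 hours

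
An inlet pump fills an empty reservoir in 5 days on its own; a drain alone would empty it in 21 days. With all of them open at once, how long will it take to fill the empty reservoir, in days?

105/16 days

Net rate = 1/5 − 1/21 = (21 − 5)/105 = 16/105 per day.
Filling time = 1 ÷ (16/105) = 105/16 days.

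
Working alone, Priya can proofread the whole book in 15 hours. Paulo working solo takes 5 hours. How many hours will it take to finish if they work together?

15/4 hours

With two workers the combined time is the product over the sum: 15·5/(15+5) = 75/20 = 15/4 hours.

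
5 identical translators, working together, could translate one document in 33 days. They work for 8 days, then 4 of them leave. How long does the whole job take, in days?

One translator does 1/165 of the job per day.
After 8 days with 5 translators, 8/33 is done (25/33 left).
With 1 translator the rate is 1/165, so the rest takes 25/33 ÷ 1/165 = 125 days.
Total = 8 + 125 = 133 days.

133 days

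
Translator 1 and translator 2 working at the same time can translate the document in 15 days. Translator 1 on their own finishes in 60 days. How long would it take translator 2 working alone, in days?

20 days

Combined rate is 1/15 per day.
Known contribution: 1/60 per day.
So translator 2's rate is 1/15 − 1/60 = 1/20, meaning 20 days alone.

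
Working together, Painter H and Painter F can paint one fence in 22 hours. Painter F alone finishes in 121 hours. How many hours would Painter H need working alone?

Combined rate is 1/22 per hour.
Known contribution: 1/121 per hour.
So Painter H's rate is 1/22 − 1/121 = 9/242, meaning 242/9 hours alone.

242/9 hours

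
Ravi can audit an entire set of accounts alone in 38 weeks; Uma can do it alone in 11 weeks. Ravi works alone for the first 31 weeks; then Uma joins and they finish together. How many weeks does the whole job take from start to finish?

228/7 weeks

In 31 weeks Ravi does 31/38 of the job, leaving 7/38.
Ravi and Uma together work at 49/418 per week, so finishing takes 7/38 ÷ 49/418 = 11/7 weeks.
Total time = 31 + 11/7 = 228/7 weeks.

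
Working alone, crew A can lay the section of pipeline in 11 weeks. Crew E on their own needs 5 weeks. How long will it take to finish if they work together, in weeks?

With two workers the combined time is the product over the sum: 11·5/(11+5) = 55/16 weeks.

55/16 weeks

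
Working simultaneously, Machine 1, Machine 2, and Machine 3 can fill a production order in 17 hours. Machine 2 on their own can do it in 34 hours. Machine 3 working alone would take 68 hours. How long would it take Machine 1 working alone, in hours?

Combined rate is 1/17 per hour.
Known contribution: 1/34 + 1/68 = (2 + 1)/68 = 3/68 per hour.
So Machine 1's rate is 1/17 − 3/68 = 1/68, meaning 68 hours alone.

68 hours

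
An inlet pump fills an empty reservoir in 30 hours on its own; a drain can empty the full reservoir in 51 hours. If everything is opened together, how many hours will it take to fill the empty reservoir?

Net rate = 1/30 − 1/51 = (17 − 10)/510 = 7/510 per hour.
Filling time = 1 ÷ (7/510) = 510/7 hours.

510/7 hours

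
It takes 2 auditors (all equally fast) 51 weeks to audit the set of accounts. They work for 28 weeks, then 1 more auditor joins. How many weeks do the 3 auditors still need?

One auditor does 1/102 of the job per week.
After 28 weeks with 2 auditors, 28/51 is done (23/51 left).
With 3 auditors the rate is 3/102 = 1/34, so the rest takes 23/51 ÷ 1/34 = 46/3 weeks.

46/3 weeks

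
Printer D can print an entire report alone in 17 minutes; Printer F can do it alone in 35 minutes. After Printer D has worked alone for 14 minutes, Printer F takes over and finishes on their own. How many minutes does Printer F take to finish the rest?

105/17 minutes

In 14 minutes Printer D does 14/17 of the job, leaving 3/17.
Printer F works at 1/35 per minute, so finishing takes 3/17 ÷ 1/35 = 105/17 minutes.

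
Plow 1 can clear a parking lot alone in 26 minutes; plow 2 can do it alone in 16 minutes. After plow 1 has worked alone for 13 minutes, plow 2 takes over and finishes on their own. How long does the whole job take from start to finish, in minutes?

21 minutes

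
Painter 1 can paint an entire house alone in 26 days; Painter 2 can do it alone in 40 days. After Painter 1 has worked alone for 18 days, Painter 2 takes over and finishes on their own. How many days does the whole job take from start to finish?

394/13 days

In 18 days Painter 1 does 18/26 = 9/13 of the job, leaving 4/13.
Painter 2 works at 1/40 per day, so finishing takes 4/13 ÷ 1/40 = 160/13 days.
Total time = 18 + 160/13 = 394/13 days.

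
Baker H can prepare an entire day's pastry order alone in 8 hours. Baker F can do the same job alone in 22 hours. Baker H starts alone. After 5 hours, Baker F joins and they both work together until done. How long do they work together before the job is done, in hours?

11/5 hours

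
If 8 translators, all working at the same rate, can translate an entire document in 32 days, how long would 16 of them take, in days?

16 days

Total work is 8·32 = 256 translator-days.
With 16 translators: 256/16 = 16 days.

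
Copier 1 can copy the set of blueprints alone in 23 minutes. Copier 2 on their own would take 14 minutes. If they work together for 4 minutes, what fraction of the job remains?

87/161

Combined rate: 1/23 + 1/14 = (14 + 23)/322 = 37/322 per minute.
In 4 minutes they complete 4·37/322 = 74/161 of the job.
So 87/161 remains.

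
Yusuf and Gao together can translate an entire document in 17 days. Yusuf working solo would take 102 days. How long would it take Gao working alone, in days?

Combined rate is 1/17 per day.
Known contribution: 1/102 per day.
So Gao's rate is 1/17 − 1/102 = 5/102, meaning 102/5 days alone.

102/5 days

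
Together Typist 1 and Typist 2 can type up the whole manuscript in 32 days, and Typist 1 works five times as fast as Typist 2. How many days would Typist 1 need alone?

192/5 days

Let Typist 2's rate be r; then Typist 1's rate is 5r, so together (5 + 1)r = 6r = 1/32.
Thus r = 1/192 per day.
Typist 2 alone: 192 days; Typist 1 alone: 192/5 days.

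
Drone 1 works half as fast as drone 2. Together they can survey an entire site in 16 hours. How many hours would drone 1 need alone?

48 hours

Let drone 2's rate be r; then drone 1's rate is (1/2)r, so together (1/2 + 1)r = (3/2)r = 1/16.
Thus r = 1/24 per hour.
Drone 2 alone: 24 hours; drone 1 alone: 48 hours.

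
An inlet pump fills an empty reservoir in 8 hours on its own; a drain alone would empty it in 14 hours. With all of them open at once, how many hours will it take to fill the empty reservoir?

56/3 hours

Net rate = 1/8 − 1/14 = (7 − 4)/56 = 3/56 per hour.
Filling time = 1 ÷ (3/56) = 56/3 hours.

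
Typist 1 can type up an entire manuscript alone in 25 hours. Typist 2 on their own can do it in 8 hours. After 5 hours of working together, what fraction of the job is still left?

7/40

Combined rate: 1/25 + 1/8 = (8 + 25)/200 = 33/200 per hour.
In 5 hours they complete 5·33/200 = 33/40 of the job.
So 7/40 remains.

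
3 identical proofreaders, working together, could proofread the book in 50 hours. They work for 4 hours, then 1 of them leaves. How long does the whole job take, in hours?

73 hours

One proofreader does 1/150 of the job per hour.
After 4 hours with 3 proofreaders, 2/25 is done (23/25 left).
With 2 proofreaders the rate is 2/150 = 1/75, so the rest takes 23/25 ÷ 1/75 = 69 hours.
Total = 4 + 69 = 73 hours.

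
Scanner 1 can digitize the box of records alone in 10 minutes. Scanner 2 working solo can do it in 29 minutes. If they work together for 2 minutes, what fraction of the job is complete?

39/145

Combined rate: 1/10 + 1/29 = (29 + 10)/290 = 39/290 per minute.
In 2 minutes they complete 2·39/290 = 39/145 of the job.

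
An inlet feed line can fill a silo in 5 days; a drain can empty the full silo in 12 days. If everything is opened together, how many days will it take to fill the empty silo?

60/7 days

Net rate = 1/5 − 1/12 = (12 − 5)/60 = 7/60 per day.
Filling time = 1 ÷ (7/60) = 60/7 days.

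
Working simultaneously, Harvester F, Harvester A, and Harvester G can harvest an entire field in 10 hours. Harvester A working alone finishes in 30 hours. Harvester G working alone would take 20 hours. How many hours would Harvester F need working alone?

Combined rate is 1/10 per hour.
Known contribution: 1/30 + 1/20 = (2 + 3)/60 = 5/60 = 1/12 per hour.
So Harvester F's rate is 1/10 − 1/12 = 1/60, meaning 60 hours alone.

60 hours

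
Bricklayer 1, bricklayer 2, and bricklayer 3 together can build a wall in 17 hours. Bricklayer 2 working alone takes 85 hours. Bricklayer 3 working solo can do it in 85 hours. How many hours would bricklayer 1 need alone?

85/3 hours

Combined rate is 1/17 per hour.
Known contribution: 1/85 + 1/85 = (1 + 1)/85 = 2/85 per hour.
So bricklayer 1's rate is 1/17 − 2/85 = 3/85, meaning 85/3 hours alone.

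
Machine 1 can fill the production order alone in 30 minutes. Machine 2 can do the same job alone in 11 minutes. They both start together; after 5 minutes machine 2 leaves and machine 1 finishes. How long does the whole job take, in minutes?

180/11 minutes

In the first 5 minutes the combined rate is 41/330, so 41/66 of the job is done, leaving 25/66.
After machine 2 leaves the rate is 1/30 per minute; the remaining 25/66 takes 125/11 minutes.
Total = 5 + 125/11 = 180/11 minutes.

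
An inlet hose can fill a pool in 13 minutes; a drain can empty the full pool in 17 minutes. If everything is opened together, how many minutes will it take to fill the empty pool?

221/4 minutes

Net rate = 1/13 − 1/17 = (17 − 13)/221 = 4/221 per minute.
Filling time = 1 ÷ (4/221) = 221/4 minutes.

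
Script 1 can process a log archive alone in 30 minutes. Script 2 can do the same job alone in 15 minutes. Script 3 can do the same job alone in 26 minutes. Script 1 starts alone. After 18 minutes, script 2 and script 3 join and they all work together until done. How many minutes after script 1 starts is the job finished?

In the first 18 minutes script 1 alone does 18/30 = 3/5 of the job, leaving 2/5.
Once everyone is working, combined rate: 1/30 + 1/15 + 1/26 = (13 + 26 + 15)/390 = 54/390 = 9/65 per minute.
Remaining 2/5 at 9/65 per minute takes 26/9 minutes.
Total from the start = 18 + 26/9 = 188/9 minutes.

188/9 minutes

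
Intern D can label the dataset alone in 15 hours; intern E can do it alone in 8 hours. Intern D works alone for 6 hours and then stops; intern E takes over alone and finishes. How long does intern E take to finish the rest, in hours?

In 6 hours intern D does 6/15 = 2/5 of the job, leaving 3/5.
Intern E works at 1/8 per hour, so finishing takes 3/5 ÷ 1/8 = 24/5 hours.

24/5 hours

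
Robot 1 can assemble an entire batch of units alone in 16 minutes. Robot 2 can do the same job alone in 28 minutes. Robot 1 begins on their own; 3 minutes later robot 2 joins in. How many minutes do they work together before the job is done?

In the first 3 minutes robot 1 alone does 3/16 of the job, leaving 13/16.
Once everyone is working, combined rate: 1/16 + 1/28 = (7 + 4)/112 = 11/112 per minute.
Remaining 13/16 at 11/112 per minute takes 91/11 minutes.

91/11 minutes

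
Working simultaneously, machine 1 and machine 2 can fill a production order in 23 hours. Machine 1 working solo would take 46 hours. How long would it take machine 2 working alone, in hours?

Combined rate is 1/23 per hour.
Known contribution: 1/46 per hour.
So machine 2's rate is 1/23 − 1/46 = 1/46, meaning 46 hours alone.

46 hours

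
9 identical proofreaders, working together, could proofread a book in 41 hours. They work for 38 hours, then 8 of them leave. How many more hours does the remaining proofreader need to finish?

One proofreader does 1/369 of the job per hour.
After 38 hours with 9 proofreaders, 38/41 is done (3/41 left).
With 1 proofreader the rate is 1/369, so the rest takes 3/41 ÷ 1/369 = 27 hours.

27 hours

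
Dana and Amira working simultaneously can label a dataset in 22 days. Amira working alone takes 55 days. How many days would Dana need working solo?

Combined rate is 1/22 per day.
Known contribution: 1/55 per day.
So Dana's rate is 1/22 − 1/55 = 3/110, meaning 110/3 days alone.

110/3 days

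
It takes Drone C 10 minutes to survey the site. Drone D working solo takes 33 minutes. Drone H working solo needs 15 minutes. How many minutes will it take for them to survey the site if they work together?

66/13 minutes

Combined rate: 1/10 + 1/33 + 1/15 = (33 + 10 + 22)/330 = 65/330 = 13/66 per minute.
Time = 1 ÷ (13/66) = 66/13 minutes.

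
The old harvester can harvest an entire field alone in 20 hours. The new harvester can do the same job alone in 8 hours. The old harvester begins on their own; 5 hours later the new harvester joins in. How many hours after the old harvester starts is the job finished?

In the first 5 hours the old harvester alone does 5/20 = 1/4 of the job, leaving 3/4.
Once everyone is working, combined rate: 1/20 + 1/8 = (2 + 5)/40 = 7/40 per hour.
Remaining 3/4 at 7/40 per hour takes 30/7 hours.
Total from the start = 5 + 30/7 = 65/7 hours.

65/7 hours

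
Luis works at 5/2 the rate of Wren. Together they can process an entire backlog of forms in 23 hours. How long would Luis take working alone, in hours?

161/5 hours

Let Wren's rate be r; then Luis's rate is (5/2)r, so together (5/2 + 1)r = (7/2)r = 1/23.
Thus r = 2/161 per hour.
Wren alone: 161/2 hours; Luis alone: 161/5 hours.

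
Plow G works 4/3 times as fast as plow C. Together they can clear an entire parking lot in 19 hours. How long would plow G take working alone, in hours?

Let plow C's rate be r; then plow G's rate is (4/3)r, so together (4/3 + 1)r = (7/3)r = 1/19.
Thus r = 3/133 per hour.
Plow C alone: 133/3 hours; plow G alone: 133/4 hours.

133/4 hours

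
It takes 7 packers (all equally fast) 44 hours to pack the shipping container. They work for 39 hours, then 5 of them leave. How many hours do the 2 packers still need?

One packer does 1/308 of the job per hour.
After 39 hours with 7 packers, 39/44 is done (5/44 left).
With 2 packers the rate is 2/308 = 1/154, so the rest takes 5/44 ÷ 1/154 = 35/2 hours.

35/2 hours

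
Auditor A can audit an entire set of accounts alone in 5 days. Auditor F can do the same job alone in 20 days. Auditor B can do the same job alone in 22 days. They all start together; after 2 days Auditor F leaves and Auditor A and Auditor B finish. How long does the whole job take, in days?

In the first 2 days the combined rate is 13/44, so 13/22 of the job is done, leaving 9/22.
After Auditor F leaves the rate is 27/110 per day; the remaining 9/22 takes 5/3 days.
Total = 2 + 5/3 = 11/3 days.

11/3 days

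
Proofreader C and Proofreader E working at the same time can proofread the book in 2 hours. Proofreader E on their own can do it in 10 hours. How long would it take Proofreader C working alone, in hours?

5/2 hours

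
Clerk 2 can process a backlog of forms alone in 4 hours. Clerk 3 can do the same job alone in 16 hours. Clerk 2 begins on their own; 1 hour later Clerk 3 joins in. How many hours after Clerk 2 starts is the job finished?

17/5 hours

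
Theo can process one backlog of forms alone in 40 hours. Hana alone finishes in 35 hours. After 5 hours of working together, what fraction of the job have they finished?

15/56

Combined rate: 1/40 + 1/35 = (7 + 8)/280 = 15/280 = 3/56 per hour.
In 5 hours they complete 5·3/56 = 15/56 of the job.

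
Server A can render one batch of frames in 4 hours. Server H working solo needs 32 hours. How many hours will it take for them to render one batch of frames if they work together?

Combined rate: 1/4 + 1/32 = (8 + 1)/32 = 9/32 per hour.
Time = 1 ÷ (9/32) = 32/9 hours.

32/9 hours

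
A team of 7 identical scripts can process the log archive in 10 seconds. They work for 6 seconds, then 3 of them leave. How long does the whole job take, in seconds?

One script does 1/70 of the job per second.
After 6 seconds with 7 scripts, 3/5 is done (2/5 left).
With 4 scripts the rate is 4/70 = 2/35, so the rest takes 2/5 ÷ 2/35 = 7 seconds.
Total = 6 + 7 = 13 seconds.

13 seconds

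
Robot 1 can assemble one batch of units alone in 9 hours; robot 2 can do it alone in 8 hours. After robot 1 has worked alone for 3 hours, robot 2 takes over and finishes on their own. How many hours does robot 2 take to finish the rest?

In 3 hours robot 1 does 3/9 = 1/3 of the job, leaving 2/3.
Robot 2 works at 1/8 per hour, so finishing takes 2/3 ÷ 1/8 = 16/3 hours.

16/3 hours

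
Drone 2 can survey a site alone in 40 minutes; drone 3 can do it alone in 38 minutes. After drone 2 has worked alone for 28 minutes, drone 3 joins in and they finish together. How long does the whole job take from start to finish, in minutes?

In 28 minutes drone 2 does 28/40 = 7/10 of the job, leaving 3/10.
Drone 2 and drone 3 together work at 39/760 per minute, so finishing takes 3/10 ÷ 39/760 = 76/13 minutes.
Total time = 28 + 76/13 = 440/13 minutes.

440/13 minutes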